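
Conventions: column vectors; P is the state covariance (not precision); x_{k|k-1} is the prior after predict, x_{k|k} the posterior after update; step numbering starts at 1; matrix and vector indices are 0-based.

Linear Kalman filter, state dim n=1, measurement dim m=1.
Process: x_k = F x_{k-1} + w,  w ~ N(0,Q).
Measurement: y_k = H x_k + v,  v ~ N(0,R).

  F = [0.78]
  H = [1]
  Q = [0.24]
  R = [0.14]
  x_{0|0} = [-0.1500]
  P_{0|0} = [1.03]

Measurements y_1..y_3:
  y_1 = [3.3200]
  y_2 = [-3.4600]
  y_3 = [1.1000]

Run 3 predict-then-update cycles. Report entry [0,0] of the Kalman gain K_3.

K[0,0] = 0.6810

step 1: x^-=[-0.1170]  P^-=[0.8667]  S=[1.0067]  K=[0.8609]  nu=[3.4370]  x^+=[2.8420]  P^+=[0.1205]
step 2: x^-=[2.2168]  P^-=[0.3133]  S=[0.4533]  K=[0.6912]  nu=[-5.6768]  x^+=[-1.7069]  P^+=[0.0968]
step 3: x^-=[-1.3314]  P^-=[0.2989]  S=[0.4389]  K=[0.6810]  nu=[2.4314]  x^+=[0.3244]  P^+=[0.0953]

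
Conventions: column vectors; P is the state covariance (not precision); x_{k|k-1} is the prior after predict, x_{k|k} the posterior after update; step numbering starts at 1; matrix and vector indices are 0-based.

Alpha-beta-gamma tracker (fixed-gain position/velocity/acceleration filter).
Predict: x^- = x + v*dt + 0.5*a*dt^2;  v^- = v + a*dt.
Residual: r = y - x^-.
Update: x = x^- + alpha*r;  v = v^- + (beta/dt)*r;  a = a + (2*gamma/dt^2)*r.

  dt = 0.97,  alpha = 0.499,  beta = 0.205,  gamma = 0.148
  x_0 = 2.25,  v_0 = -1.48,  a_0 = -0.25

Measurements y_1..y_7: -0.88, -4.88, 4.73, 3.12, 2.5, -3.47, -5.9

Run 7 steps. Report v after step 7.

step 1: x_pred=0.6968  r=-1.5768  x^+=-0.0900  v^+=-2.0557  a^+=-0.7460
step 2: x_pred=-2.4351  r=-2.4449  x^+=-3.6551  v^+=-3.2961  a^+=-1.5152
step 3: x_pred=-7.5651  r=12.2951  x^+=-1.4299  v^+=-2.1674  a^+=2.3528
step 4: x_pred=-2.4254  r=5.5454  x^+=0.3418  v^+=1.2867  a^+=4.0973
step 5: x_pred=3.5175  r=-1.0175  x^+=3.0098  v^+=5.0461  a^+=3.7772
step 6: x_pred=9.6814  r=-13.1514  x^+=3.1189  v^+=5.9306  a^+=-0.3601
step 7: x_pred=8.7021  r=-14.6021  x^+=1.4156  v^+=2.4952  a^+=-4.9538

v_post = 2.4952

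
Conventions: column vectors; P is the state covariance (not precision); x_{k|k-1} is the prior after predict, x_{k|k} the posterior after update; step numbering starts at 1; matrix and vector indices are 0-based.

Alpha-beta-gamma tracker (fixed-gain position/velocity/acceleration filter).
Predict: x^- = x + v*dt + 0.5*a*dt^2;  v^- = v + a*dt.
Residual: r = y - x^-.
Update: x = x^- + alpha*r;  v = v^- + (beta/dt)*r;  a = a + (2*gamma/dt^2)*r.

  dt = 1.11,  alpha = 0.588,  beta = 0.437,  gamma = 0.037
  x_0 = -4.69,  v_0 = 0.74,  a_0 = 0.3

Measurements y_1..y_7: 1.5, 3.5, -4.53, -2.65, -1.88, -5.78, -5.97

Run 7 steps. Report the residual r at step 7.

resid = 1.7701

step 1: x_pred=-3.6838  r=5.1838  x^+=-0.6357  v^+=3.1138  a^+=0.6113
step 2: x_pred=3.1972  r=0.3028  x^+=3.3753  v^+=3.9116  a^+=0.6295
step 3: x_pred=8.1050  r=-12.6350  x^+=0.6756  v^+=-0.3639  a^+=-0.1293
step 4: x_pred=0.1920  r=-2.8420  x^+=-1.4791  v^+=-1.6264  a^+=-0.3000
step 5: x_pred=-3.4692  r=1.5892  x^+=-2.5347  v^+=-1.3337  a^+=-0.2046
step 6: x_pred=-4.1412  r=-1.6388  x^+=-5.1048  v^+=-2.2060  a^+=-0.3030
step 7: x_pred=-7.7401  r=1.7701  x^+=-6.6993  v^+=-1.8454  a^+=-0.1967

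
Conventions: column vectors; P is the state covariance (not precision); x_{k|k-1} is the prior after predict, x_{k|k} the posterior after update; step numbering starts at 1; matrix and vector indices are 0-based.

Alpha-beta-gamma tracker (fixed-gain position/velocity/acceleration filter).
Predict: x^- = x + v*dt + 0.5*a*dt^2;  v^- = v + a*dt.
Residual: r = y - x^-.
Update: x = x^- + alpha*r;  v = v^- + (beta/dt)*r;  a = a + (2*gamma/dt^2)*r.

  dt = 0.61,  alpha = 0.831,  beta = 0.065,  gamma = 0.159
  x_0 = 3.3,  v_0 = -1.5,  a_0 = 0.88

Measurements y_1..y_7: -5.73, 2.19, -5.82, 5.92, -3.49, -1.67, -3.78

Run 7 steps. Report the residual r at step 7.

step 1: x_pred=2.5487  r=-8.2787  x^+=-4.3309  v^+=-1.8454  a^+=-6.1951
step 2: x_pred=-6.6092  r=8.7992  x^+=0.7029  v^+=-4.6867  a^+=1.3248
step 3: x_pred=-1.9095  r=-3.9105  x^+=-5.1591  v^+=-4.2953  a^+=-2.0172
step 4: x_pred=-8.1546  r=14.0746  x^+=3.5414  v^+=-4.0261  a^+=10.0111
step 5: x_pred=2.9481  r=-6.4381  x^+=-2.4020  v^+=1.3947  a^+=4.5090
step 6: x_pred=-0.7123  r=-0.9577  x^+=-1.5082  v^+=4.0431  a^+=3.6906
step 7: x_pred=1.6448  r=-5.4248  x^+=-2.8632  v^+=5.7163  a^+=-0.9455

resid = -5.4248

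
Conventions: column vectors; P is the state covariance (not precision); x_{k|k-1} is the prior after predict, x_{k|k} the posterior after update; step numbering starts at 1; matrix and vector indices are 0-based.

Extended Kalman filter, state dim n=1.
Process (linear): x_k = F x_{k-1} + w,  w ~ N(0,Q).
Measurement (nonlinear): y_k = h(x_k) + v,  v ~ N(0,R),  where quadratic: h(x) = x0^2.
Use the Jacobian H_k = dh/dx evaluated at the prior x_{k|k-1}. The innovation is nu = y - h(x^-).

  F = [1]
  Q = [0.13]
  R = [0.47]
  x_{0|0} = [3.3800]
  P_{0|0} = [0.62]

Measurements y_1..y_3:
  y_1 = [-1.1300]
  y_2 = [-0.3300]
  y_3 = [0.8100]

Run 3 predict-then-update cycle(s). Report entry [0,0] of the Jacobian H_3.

step 1: x^-=[3.3800]  P^-=[0.7500]  H_jac=[6.7600]  S=[34.7432]  K=[0.1459]  nu=[-12.5544]  x^+=[1.5480]  P^+=[0.0101]
step 2: x^-=[1.5480]  P^-=[0.1401]  H_jac=[3.0959]  S=[1.8133]  K=[0.2393]  nu=[-2.7262]  x^+=[0.8956]  P^+=[0.0363]
step 3: x^-=[0.8956]  P^-=[0.1663]  H_jac=[1.7913]  S=[1.0037]  K=[0.2968]  nu=[0.0078]  x^+=[0.8980]  P^+=[0.0779]

H_jac[0,0] = 1.7913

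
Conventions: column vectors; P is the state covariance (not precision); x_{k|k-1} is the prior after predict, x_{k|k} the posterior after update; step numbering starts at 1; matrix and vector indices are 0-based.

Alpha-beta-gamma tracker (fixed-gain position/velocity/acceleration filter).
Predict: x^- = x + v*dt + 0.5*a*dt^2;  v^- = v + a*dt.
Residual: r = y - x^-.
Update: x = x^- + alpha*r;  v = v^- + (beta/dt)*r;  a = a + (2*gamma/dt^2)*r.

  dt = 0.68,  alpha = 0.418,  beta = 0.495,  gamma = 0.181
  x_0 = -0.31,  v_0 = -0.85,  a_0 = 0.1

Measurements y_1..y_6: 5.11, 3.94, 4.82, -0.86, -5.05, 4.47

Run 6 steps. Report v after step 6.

step 1: x_pred=-0.8649  r=5.9749  x^+=1.6326  v^+=3.5674  a^+=4.7776
step 2: x_pred=5.1630  r=-1.2230  x^+=4.6518  v^+=5.9258  a^+=3.8201
step 3: x_pred=9.5646  r=-4.7446  x^+=7.5813  v^+=5.0697  a^+=0.1057
step 4: x_pred=11.0532  r=-11.9132  x^+=6.0735  v^+=-3.5305  a^+=-9.2208
step 5: x_pred=1.5409  r=-6.5909  x^+=-1.2141  v^+=-14.5984  a^+=-14.3806
step 6: x_pred=-14.4658  r=18.9358  x^+=-6.5506  v^+=-10.5931  a^+=0.4437

v_post = -10.5931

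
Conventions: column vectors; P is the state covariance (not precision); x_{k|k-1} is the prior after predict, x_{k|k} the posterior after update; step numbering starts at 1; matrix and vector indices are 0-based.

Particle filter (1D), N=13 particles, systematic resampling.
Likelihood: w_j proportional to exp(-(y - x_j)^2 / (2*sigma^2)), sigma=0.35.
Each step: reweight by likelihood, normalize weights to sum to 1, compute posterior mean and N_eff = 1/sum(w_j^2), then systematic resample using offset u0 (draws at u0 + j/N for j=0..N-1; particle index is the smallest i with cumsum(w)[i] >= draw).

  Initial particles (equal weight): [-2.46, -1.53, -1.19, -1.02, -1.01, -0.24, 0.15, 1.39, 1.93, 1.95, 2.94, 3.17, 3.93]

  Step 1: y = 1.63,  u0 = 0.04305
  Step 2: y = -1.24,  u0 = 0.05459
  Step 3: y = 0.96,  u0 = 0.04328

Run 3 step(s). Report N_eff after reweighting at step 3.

N_eff = 13.0000

step 1: w=[0.0000, 0.0000, 0.0000, 0.0000, 0.0000, 0.0000, 0.0001, 0.3689, 0.3232, 0.3073, 0.0004, 0.0000, 0.0000]  mean=1.7373  Neff=2.9847  idx=[7, 7, 7, 7, 7, 8, 8, 8, 8, 9, 9, 9, 9]
step 2: w=[0.2000, 0.2000, 0.2000, 0.2000, 0.2000, 0.0000, 0.0000, 0.0000, 0.0000, 0.0000, 0.0000, 0.0000, 0.0000]  mean=1.3900  Neff=5.0000  idx=[0, 0, 1, 1, 1, 2, 2, 2, 3, 3, 4, 4, 4]
step 3: w=[0.0769, 0.0769, 0.0769, 0.0769, 0.0769, 0.0769, 0.0769, 0.0769, 0.0769, 0.0769, 0.0769, 0.0769, 0.0769]  mean=1.3900  Neff=13.0000  idx=[0, 1, 2, 3, 4, 5, 6, 7, 8, 9, 10, 11, 12]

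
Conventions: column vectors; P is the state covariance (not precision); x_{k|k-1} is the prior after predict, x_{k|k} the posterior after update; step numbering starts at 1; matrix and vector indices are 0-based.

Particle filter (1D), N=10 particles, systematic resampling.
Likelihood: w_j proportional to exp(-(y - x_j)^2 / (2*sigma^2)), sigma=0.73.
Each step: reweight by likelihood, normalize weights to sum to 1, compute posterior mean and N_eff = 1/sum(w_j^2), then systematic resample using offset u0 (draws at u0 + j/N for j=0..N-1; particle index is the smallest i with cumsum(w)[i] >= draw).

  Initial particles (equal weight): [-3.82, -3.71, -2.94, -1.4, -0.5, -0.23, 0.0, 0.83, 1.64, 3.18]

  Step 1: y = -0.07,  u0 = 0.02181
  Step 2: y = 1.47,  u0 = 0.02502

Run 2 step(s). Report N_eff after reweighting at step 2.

N_eff = 3.3262

step 1: w=[0.0000, 0.0000, 0.0001, 0.0538, 0.2378, 0.2762, 0.2816, 0.1323, 0.0182, 0.0000]  mean=-0.1184  Neff=4.2948  idx=[3, 4, 4, 5, 5, 5, 6, 6, 6, 7]
step 2: w=[0.0003, 0.0197, 0.0197, 0.0500, 0.0500, 0.0500, 0.0991, 0.0991, 0.0991, 0.5127]  mean=0.3708  Neff=3.3262  idx=[2, 4, 6, 7, 8, 9, 9, 9, 9, 9]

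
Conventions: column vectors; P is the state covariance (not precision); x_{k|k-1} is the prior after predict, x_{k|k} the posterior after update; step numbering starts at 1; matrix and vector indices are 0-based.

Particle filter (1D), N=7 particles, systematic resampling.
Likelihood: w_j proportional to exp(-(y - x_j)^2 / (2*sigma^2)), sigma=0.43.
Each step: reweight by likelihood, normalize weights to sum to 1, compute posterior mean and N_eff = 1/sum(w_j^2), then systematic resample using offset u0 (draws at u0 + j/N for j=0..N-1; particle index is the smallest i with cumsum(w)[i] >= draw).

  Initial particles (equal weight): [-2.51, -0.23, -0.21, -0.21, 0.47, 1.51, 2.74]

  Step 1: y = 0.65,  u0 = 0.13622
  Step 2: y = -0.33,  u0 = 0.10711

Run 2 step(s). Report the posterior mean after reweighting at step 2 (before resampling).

step 1: w=[0.0000, 0.0852, 0.0936, 0.0936, 0.6339, 0.0936, 0.0000]  mean=0.3804  Neff=2.2971  idx=[2, 4, 4, 4, 4, 4, 5]
step 2: w=[0.5205, 0.0959, 0.0959, 0.0959, 0.0959, 0.0959, 0.0001]  mean=0.1161  Neff=3.1554  idx=[0, 0, 0, 1, 2, 4, 5]

post_mean = 0.1161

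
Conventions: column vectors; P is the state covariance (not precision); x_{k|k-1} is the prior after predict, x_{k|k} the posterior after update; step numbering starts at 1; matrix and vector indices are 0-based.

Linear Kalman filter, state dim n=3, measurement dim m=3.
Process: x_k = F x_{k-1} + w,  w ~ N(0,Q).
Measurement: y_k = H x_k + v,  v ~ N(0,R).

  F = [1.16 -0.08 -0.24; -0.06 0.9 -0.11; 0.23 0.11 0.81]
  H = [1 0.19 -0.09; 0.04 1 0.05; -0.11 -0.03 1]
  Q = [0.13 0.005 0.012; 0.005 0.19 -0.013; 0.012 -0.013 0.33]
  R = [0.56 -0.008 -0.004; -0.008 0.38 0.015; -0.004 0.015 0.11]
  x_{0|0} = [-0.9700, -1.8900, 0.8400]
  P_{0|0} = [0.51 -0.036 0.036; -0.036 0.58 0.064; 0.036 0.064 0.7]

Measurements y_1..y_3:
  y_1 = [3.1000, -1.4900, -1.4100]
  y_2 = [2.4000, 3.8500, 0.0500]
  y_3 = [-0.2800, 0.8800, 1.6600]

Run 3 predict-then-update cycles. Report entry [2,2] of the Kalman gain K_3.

step 1: x^-=[-1.1756, -1.7352, 0.2494]  P^-=[0.8494 -0.1089 0.0290; -0.1089 0.6618 0.0110; 0.0290 0.0110 0.8463]  S=[1.3932 0.0387 -0.1405; 0.0387 1.0378 0.0578; -0.1405 0.0578 0.9594]  K=[0.5986 -0.0947 0.0295; -0.0100 0.6364 -0.0365; 0.0570 0.0010 0.8867]  nu=[4.6277, 0.2798, -1.8408]  x^+=[1.5135, -1.5359, -1.1188]  P^+=[0.3498 -0.0561 0.0362; -0.0561 0.2433 0.0067; 0.0362 0.0067 0.1015]
step 2: x^-=[2.1471, -1.3501, -0.7271]  P^-=[0.5986 -0.0985 0.1087; -0.0985 0.3948 -0.0119; 0.1087 -0.0119 0.4299]  S=[1.1197 -0.0043 0.0018; -0.0043 0.7682 0.0248; 0.0018 0.0248 0.5236]  K=[0.5086 -0.0901 0.0901; -0.0180 0.5095 -0.0488; 0.0593 -0.0074 0.7990]  nu=[0.4440, 5.1505, 0.9728]  x^+=[1.9964, 1.2186, 0.0385]  P^+=[0.2982 -0.0508 0.0378; -0.0508 0.1949 0.0026; 0.0378 0.0026 0.0918]
step 3: x^-=[2.2091, 0.9727, 0.6244]  P^-=[0.5263 -0.0855 0.0997; -0.0855 0.3555 -0.0171; 0.0997 -0.0171 0.4203]  S=[1.0527 -0.0014 -0.0000; -0.0014 0.7293 0.0189; -0.0000 0.0189 0.5156]  K=[0.4759 -0.0829 0.0891; -0.0149 0.4830 -0.0533; 0.0557 -0.0097 0.7954]  nu=[-2.6177, -0.2123, 1.3078]  x^+=[1.0974, 0.8395, 1.5209]  P^+=[0.2790 -0.0469 0.0359; -0.0469 0.1846 0.0018; 0.0359 0.0018 0.0911]

K[2,2] = 0.7954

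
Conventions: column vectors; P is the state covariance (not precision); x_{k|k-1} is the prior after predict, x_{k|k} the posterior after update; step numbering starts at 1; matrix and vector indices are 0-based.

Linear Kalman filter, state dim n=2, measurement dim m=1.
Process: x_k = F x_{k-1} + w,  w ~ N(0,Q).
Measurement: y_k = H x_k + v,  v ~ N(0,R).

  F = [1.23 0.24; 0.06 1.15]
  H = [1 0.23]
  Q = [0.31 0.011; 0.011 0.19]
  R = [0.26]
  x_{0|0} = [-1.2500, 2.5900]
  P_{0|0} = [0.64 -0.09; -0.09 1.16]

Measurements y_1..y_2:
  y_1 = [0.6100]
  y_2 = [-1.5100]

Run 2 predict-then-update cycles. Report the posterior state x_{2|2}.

step 1: x^-=[-0.9159, 2.9035]  P^-=[1.2919 0.2498; 0.2498 1.7140]  S=[1.7575]  K=[0.7678; 0.3664]  nu=[0.8581]  x^+=[-0.2571, 3.2179]  P^+=[0.2559 -0.2447; -0.2447 1.4780]
step 2: x^-=[0.4561, 3.6852]  P^-=[0.6378 0.0882; 0.0882 2.1118]  S=[1.0501]  K=[0.6267; 0.5465]  nu=[-2.8137]  x^+=[-1.3073, 2.1474]  P^+=[0.2254 -0.2715; -0.2715 1.7981]

x_post = [-1.3073, 2.1474]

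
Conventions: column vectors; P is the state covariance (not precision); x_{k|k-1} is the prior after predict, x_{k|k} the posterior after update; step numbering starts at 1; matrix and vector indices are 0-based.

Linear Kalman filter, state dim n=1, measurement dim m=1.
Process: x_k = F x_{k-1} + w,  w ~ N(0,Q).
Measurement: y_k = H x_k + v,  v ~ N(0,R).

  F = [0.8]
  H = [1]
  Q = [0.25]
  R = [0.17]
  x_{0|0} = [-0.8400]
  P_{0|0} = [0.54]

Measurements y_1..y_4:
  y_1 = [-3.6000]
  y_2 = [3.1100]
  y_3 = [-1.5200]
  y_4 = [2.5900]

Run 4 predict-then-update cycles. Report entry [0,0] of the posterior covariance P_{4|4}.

step 1: x^-=[-0.6720]  P^-=[0.5956]  S=[0.7656]  K=[0.7780]  nu=[-2.9280]  x^+=[-2.9498]  P^+=[0.1323]
step 2: x^-=[-2.3599]  P^-=[0.3346]  S=[0.5046]  K=[0.6631]  nu=[5.4699]  x^+=[1.2673]  P^+=[0.1127]
step 3: x^-=[1.0139]  P^-=[0.3221]  S=[0.4921]  K=[0.6546]  nu=[-2.5339]  x^+=[-0.6447]  P^+=[0.1113]
step 4: x^-=[-0.5158]  P^-=[0.3212]  S=[0.4912]  K=[0.6539]  nu=[3.1058]  x^+=[1.5152]  P^+=[0.1112]

P_post[0,0] = 0.1112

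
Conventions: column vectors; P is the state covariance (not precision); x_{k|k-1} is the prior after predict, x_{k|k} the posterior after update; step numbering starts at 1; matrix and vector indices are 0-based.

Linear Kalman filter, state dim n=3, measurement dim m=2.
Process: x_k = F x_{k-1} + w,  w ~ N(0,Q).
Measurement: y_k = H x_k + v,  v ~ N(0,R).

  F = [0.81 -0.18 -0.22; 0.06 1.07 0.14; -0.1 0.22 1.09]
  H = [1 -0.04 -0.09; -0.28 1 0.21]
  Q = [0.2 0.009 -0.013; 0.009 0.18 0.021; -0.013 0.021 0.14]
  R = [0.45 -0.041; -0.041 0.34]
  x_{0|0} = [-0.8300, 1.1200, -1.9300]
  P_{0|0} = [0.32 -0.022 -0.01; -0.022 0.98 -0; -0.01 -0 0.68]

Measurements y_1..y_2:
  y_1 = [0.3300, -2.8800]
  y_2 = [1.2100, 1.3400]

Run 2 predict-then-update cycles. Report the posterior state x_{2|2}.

step 1: x^-=[-0.4493, 0.8784, -1.7743]  P^-=[0.4846 -0.2050 -0.2542; -0.2050 1.3135 0.3551; -0.2542 0.3551 1.0017]  S=[1.0095 -0.5501; -0.5501 2.0295]  K=[0.4752 -0.0653; 0.1190 0.7445; -0.2161 0.2551]  nu=[0.6547, -3.5116]  x^+=[0.0913, -1.6580, -2.8116]  P^+=[0.2138 0.0270 -0.0422; 0.0270 0.2718 -0.0762; -0.0422 -0.0762 0.7618]
step 2: x^-=[0.9909, -2.1622, -3.4385]  P^-=[0.3871 -0.0177 -0.2380; -0.0177 0.4868 0.1040; -0.2380 0.1040 1.0319]  S=[0.8912 -0.2724; -0.2724 0.9843]  K=[0.4419 -0.0565; 0.1173 0.5543; -0.2793 0.3163]  nu=[-0.1769, 4.5018]  x^+=[0.6583, 0.3124, -1.9654]  P^+=[0.1963 0.0319 -0.0681; 0.0319 0.2076 -0.0714; -0.0681 -0.0714 0.8158]

x_post = [0.6583, 0.3124, -1.9654]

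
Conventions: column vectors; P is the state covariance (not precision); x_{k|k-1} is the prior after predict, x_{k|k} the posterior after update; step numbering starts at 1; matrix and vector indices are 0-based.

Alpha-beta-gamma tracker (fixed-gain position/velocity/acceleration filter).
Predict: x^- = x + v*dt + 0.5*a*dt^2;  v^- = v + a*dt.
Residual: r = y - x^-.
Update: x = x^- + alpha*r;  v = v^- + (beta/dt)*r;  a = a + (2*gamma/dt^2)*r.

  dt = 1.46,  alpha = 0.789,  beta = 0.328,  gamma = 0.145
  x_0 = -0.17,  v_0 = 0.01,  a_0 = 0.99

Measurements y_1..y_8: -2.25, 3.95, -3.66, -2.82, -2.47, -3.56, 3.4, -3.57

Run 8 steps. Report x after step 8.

x_post = -2.5241

step 1: x_pred=0.8997  r=-3.1497  x^+=-1.5854  v^+=0.7478  a^+=0.5615
step 2: x_pred=0.1048  r=3.8452  x^+=3.1387  v^+=2.4314  a^+=1.0846
step 3: x_pred=7.8445  r=-11.5045  x^+=-1.2326  v^+=1.4304  a^+=-0.4805
step 4: x_pred=0.3436  r=-3.1636  x^+=-2.1525  v^+=0.0180  a^+=-0.9110
step 5: x_pred=-3.0970  r=0.6270  x^+=-2.6023  v^+=-1.1711  a^+=-0.8256
step 6: x_pred=-5.1921  r=1.6321  x^+=-3.9044  v^+=-2.0099  a^+=-0.6036
step 7: x_pred=-7.4821  r=10.8821  x^+=1.1039  v^+=-0.4464  a^+=0.8769
step 8: x_pred=1.3867  r=-4.9567  x^+=-2.5241  v^+=-0.2797  a^+=0.2025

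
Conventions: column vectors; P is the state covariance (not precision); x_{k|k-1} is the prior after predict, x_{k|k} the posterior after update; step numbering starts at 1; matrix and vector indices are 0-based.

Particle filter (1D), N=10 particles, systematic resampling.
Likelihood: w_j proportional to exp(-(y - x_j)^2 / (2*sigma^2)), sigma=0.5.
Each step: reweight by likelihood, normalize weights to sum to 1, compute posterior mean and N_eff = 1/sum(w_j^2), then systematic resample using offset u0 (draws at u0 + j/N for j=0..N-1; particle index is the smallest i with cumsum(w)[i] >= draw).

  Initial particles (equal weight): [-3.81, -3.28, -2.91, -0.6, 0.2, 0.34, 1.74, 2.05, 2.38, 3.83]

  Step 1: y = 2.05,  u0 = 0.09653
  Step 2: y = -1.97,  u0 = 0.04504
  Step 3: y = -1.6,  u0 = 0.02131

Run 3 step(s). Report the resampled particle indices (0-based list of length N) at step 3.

step 1: w=[0.0000, 0.0000, 0.0000, 0.0000, 0.0004, 0.0011, 0.3131, 0.3795, 0.3052, 0.0007]  mean=2.0522  Neff=2.9831  idx=[6, 6, 6, 7, 7, 7, 8, 8, 8, 8]
step 2: w=[0.3306, 0.3306, 0.3306, 0.0027, 0.0027, 0.0027, 0.0000, 0.0000, 0.0000, 0.0000]  mean=1.7426  Neff=3.0500  idx=[0, 0, 0, 1, 1, 1, 1, 2, 2, 2]
step 3: w=[0.1000, 0.1000, 0.1000, 0.1000, 0.1000, 0.1000, 0.1000, 0.1000, 0.1000, 0.1000]  mean=1.7400  Neff=10.0000  idx=[0, 1, 2, 3, 4, 5, 6, 7, 8, 9]

resampled_idx = [0, 1, 2, 3, 4, 5, 6, 7, 8, 9]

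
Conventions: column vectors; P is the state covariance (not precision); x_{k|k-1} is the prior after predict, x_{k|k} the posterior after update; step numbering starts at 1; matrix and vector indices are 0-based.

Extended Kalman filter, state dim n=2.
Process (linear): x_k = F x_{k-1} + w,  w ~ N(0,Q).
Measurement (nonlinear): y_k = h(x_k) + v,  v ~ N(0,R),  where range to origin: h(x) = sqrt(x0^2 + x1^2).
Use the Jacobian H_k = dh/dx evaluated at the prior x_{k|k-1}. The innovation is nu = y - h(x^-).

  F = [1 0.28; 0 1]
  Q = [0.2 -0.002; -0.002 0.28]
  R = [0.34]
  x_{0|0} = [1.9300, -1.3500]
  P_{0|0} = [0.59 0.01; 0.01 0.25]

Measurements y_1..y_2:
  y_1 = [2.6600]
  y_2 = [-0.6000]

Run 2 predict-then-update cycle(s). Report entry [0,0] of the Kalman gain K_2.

K[0,0] = 0.4334

step 1: x^-=[1.5520, -1.3500]  P^-=[0.8152 0.0780; 0.0780 0.5300]  H_jac=[0.7545 -0.6563]  S=[0.9551]  K=[0.5904; -0.3026]  nu=[0.6030]  x^+=[1.9080, -1.5325]  P^+=[0.4823 0.2486; 0.2486 0.4426]
step 2: x^-=[1.4789, -1.5325]  P^-=[0.8562 0.3705; 0.3705 0.7226]  H_jac=[0.6944 -0.7196]  S=[0.7567]  K=[0.4334; -0.3471]  nu=[-2.7297]  x^+=[0.2959, -0.5851]  P^+=[0.7141 0.4844; 0.4844 0.6314]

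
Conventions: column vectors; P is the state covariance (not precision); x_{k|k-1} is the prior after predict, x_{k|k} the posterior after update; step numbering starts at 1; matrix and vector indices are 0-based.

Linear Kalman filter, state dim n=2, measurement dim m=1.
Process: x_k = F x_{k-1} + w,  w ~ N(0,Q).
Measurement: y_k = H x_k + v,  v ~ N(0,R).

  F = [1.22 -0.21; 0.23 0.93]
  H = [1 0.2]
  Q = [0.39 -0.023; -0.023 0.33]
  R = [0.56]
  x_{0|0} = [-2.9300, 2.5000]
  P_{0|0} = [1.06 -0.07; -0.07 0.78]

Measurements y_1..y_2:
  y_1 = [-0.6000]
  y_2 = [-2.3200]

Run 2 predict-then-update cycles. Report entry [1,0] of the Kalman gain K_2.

step 1: x^-=[-4.0996, 1.6511]  P^-=[2.0380 0.0461; 0.0461 1.0308]  S=[2.6576]  K=[0.7703; 0.0949]  nu=[3.1694]  x^+=[-1.6582, 1.9519]  P^+=[0.4610 -0.1482; -0.1482 1.0068]
step 2: x^-=[-2.4329, 1.4339]  P^-=[1.1965 -0.2513; -0.2513 1.1618]  S=[1.7025]  K=[0.6733; -0.0111]  nu=[-0.1739]  x^+=[-2.5500, 1.4358]  P^+=[0.4248 -0.2385; -0.2385 1.1616]

K[1,0] = -0.0111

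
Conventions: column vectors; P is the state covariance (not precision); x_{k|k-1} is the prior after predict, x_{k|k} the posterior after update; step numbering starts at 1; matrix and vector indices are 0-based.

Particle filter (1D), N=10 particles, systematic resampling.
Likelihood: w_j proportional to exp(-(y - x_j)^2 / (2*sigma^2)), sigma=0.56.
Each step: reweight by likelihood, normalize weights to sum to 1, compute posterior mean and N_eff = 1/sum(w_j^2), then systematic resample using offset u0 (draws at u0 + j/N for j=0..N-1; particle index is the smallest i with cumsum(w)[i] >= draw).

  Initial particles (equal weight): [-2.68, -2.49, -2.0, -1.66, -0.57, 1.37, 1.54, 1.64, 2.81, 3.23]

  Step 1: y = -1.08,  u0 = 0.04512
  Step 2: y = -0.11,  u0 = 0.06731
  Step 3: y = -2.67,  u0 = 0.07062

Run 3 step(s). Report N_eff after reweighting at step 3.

step 1: w=[0.0108, 0.0269, 0.1659, 0.3740, 0.4224, 0.0000, 0.0000, 0.0000, 0.0000, 0.0000]  mean=-1.2891  Neff=2.8847  idx=[2, 2, 3, 3, 3, 3, 4, 4, 4, 4]
step 2: w=[0.0011, 0.0011, 0.0074, 0.0074, 0.0074, 0.0074, 0.2421, 0.2421, 0.2421, 0.2421]  mean=-0.6054  Neff=4.2624  idx=[6, 6, 6, 7, 7, 8, 8, 9, 9, 9]
step 3: w=[0.1000, 0.1000, 0.1000, 0.1000, 0.1000, 0.1000, 0.1000, 0.1000, 0.1000, 0.1000]  mean=-0.5700  Neff=10.0000  idx=[0, 1, 2, 3, 4, 5, 6, 7, 8, 9]

N_eff = 10.0000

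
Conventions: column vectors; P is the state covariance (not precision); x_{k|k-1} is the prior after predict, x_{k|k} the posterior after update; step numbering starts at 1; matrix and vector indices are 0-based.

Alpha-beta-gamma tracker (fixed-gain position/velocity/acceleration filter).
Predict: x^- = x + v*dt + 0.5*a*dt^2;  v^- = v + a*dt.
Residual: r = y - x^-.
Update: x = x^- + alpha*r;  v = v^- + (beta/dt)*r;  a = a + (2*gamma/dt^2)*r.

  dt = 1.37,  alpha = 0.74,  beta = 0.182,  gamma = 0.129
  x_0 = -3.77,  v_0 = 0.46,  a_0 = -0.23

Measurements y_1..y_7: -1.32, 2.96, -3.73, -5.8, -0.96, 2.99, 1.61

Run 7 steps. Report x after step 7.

step 1: x_pred=-3.3556  r=2.0356  x^+=-1.8493  v^+=0.4153  a^+=0.0498
step 2: x_pred=-1.2335  r=4.1935  x^+=1.8697  v^+=1.0407  a^+=0.6263
step 3: x_pred=3.8831  r=-7.6131  x^+=-1.7506  v^+=0.8873  a^+=-0.4202
step 4: x_pred=-0.9294  r=-4.8706  x^+=-4.5336  v^+=-0.3355  a^+=-1.0898
step 5: x_pred=-6.0160  r=5.0560  x^+=-2.2745  v^+=-1.1568  a^+=-0.3948
step 6: x_pred=-4.2298  r=7.2198  x^+=1.1128  v^+=-0.7385  a^+=0.5977
step 7: x_pred=0.6620  r=0.9480  x^+=1.3635  v^+=0.2063  a^+=0.7280

x_post = 1.3635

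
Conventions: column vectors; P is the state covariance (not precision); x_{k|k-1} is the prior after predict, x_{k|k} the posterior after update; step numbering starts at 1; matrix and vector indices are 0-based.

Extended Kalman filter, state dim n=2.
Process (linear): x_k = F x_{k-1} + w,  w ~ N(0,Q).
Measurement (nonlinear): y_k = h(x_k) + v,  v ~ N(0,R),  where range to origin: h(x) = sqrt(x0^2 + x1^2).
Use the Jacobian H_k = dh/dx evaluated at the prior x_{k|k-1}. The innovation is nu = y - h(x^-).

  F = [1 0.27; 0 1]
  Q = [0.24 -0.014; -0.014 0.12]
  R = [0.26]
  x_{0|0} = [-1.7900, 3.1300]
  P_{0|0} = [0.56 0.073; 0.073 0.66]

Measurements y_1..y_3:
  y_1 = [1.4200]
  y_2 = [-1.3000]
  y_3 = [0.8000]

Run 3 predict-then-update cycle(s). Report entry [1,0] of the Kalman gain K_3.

K[1,0] = -0.1763

step 1: x^-=[-0.9449, 3.1300]  P^-=[0.8875 0.2372; 0.2372 0.7800]  H_jac=[-0.2890 0.9573]  S=[0.9177]  K=[-0.0321; 0.7390]  nu=[-1.8495]  x^+=[-0.8856, 1.7633]  P^+=[0.8866 0.2589; 0.2589 0.2789]
step 2: x^-=[-0.4095, 1.7633]  P^-=[1.2867 0.3202; 0.3202 0.3989]  H_jac=[-0.2262 0.9741]  S=[0.5632]  K=[0.0370; 0.5612]  nu=[-3.1102]  x^+=[-0.5246, 0.0177]  P^+=[1.2860 0.3085; 0.3085 0.2215]
step 3: x^-=[-0.5198, 0.0177]  P^-=[1.7087 0.3543; 0.3543 0.3415]  H_jac=[-0.9994 0.0340]  S=[1.9431]  K=[-0.8727; -0.1763]  nu=[0.2799]  x^+=[-0.7641, -0.0317]  P^+=[0.2289 0.0554; 0.0554 0.2811]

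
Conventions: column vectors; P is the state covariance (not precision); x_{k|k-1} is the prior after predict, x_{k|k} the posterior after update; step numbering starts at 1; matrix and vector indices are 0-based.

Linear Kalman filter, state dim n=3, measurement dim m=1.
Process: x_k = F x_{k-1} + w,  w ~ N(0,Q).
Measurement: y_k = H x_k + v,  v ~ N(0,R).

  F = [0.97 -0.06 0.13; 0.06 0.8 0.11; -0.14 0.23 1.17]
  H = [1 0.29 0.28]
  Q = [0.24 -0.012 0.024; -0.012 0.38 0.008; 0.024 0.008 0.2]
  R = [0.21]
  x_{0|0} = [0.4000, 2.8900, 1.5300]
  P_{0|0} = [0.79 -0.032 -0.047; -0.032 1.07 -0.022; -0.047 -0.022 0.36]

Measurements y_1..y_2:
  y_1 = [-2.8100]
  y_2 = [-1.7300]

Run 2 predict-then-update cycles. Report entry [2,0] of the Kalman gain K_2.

step 1: x^-=[0.4135, 2.5043, 2.3988]  P^-=[0.9855 -0.0445 -0.1023; -0.0445 1.0644 0.2240; -0.1023 0.2240 0.7705]  S=[1.2987]  K=[0.7268; 0.2517; 0.1374]  nu=[-4.6214]  x^+=[-2.9455, 1.3409, 1.7639]  P^+=[0.2994 -0.2821 -0.2320; -0.2821 0.9821 0.1791; -0.2320 0.1791 0.7460]
step 2: x^-=[-2.7083, 1.0900, 2.7846]  P^-=[0.5094 -0.2581 -0.2483; -0.2581 1.0200 0.4694; -0.2483 0.4694 1.4696]  S=[0.7079]  K=[0.5157; 0.2390; 0.4228]  nu=[-0.1175]  x^+=[-2.7689, 1.0619, 2.7349]  P^+=[0.3212 -0.3453 -0.4026; -0.3453 0.9796 0.3978; -0.4026 0.3978 1.3430]

K[2,0] = 0.4228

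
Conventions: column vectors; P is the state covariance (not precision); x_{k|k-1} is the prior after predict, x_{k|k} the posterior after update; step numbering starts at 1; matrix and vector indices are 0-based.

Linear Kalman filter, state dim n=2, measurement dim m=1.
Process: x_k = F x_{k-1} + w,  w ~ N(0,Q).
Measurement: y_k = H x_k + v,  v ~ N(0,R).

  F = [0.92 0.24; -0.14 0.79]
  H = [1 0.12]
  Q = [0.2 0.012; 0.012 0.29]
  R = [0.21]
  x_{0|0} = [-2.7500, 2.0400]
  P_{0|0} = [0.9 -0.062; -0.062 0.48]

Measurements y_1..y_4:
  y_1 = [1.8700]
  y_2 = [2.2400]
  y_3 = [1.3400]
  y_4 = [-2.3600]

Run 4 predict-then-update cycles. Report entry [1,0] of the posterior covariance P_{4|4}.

step 1: x^-=[-2.0404, 1.9966]  P^-=[0.9620 -0.0559; -0.0559 0.6209]  S=[1.1676]  K=[0.8182; 0.0159]  nu=[3.6708]  x^+=[0.9631, 2.0551]  P^+=[0.1804 -0.0711; -0.0711 0.6206]
step 2: x^-=[1.3793, 1.4887]  P^-=[0.3570 0.0571; 0.0571 0.6966]  S=[0.5907]  K=[0.6159; 0.2382]  nu=[0.6820]  x^+=[1.7994, 1.6512]  P^+=[0.1329 -0.0295; -0.0295 0.6631]
step 3: x^-=[2.0517, 1.0525]  P^-=[0.3376 0.1001; 0.1001 0.7130]  S=[0.5819]  K=[0.6008; 0.3191]  nu=[-0.8380]  x^+=[1.5482, 0.7851]  P^+=[0.1275 -0.0114; -0.0114 0.6537]
step 4: x^-=[1.6128, 0.4035]  P^-=[0.3406 0.1116; 0.1116 0.7030]  S=[0.5875]  K=[0.6025; 0.3336]  nu=[-4.0212]  x^+=[-0.8100, -0.9378]  P^+=[0.1273 -0.0065; -0.0065 0.6377]

P_post[1,0] = -0.0065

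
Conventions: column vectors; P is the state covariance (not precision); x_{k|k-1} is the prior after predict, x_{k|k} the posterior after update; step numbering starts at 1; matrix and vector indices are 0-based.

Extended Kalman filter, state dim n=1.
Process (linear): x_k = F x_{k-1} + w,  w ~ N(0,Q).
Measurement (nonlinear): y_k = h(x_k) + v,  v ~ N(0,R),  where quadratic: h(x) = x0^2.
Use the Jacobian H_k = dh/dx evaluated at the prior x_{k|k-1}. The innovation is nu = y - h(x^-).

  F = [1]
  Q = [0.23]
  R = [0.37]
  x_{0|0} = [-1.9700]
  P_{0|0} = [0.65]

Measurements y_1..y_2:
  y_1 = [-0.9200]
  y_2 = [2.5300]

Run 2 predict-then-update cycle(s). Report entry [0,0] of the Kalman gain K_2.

K[0,0] = -0.4001

step 1: x^-=[-1.9700]  P^-=[0.8800]  H_jac=[-3.9400]  S=[14.0308]  K=[-0.2471]  nu=[-4.8009]  x^+=[-0.7836]  P^+=[0.0232]
step 2: x^-=[-0.7836]  P^-=[0.2532]  H_jac=[-1.5673]  S=[0.9920]  K=[-0.4001]  nu=[1.9159]  x^+=[-1.5501]  P^+=[0.0944]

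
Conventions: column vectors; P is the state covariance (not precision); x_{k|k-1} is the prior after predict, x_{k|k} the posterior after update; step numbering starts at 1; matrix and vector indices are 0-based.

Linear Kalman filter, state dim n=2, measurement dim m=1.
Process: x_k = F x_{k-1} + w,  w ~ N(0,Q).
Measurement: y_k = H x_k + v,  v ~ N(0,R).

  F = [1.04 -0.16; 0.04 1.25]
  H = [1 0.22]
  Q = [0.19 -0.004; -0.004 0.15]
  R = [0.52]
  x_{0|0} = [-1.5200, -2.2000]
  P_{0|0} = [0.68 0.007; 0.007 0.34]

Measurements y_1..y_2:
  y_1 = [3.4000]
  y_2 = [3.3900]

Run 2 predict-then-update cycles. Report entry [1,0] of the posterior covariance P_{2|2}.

step 1: x^-=[-1.2288, -2.8108]  P^-=[0.9319 -0.0347; -0.0347 0.6830]  S=[1.4697]  K=[0.6289; 0.0787]  nu=[5.2472]  x^+=[2.0710, -2.3980]  P^+=[0.3506 -0.1074; -0.1074 0.6739]
step 2: x^-=[2.5375, -2.9147]  P^-=[0.6222 -0.2631; -0.2631 1.1929]  S=[1.0842]  K=[0.5205; -0.0006]  nu=[1.4937]  x^+=[3.3150, -2.9156]  P^+=[0.3285 -0.2627; -0.2627 1.1929]

P_post[1,0] = -0.2627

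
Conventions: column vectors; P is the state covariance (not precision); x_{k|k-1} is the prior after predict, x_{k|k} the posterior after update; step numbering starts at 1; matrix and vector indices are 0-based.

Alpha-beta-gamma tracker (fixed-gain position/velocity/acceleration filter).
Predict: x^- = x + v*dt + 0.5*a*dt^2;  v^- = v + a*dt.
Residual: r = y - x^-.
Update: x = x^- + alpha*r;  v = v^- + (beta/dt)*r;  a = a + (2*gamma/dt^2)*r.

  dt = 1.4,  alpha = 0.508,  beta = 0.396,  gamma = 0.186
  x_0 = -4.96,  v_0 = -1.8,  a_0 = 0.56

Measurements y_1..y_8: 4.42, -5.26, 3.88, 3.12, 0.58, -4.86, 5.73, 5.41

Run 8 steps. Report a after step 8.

step 1: x_pred=-6.9312  r=11.3512  x^+=-1.1648  v^+=2.1948  a^+=2.7144
step 2: x_pred=4.5680  r=-9.8280  x^+=-0.4246  v^+=3.2150  a^+=0.8491
step 3: x_pred=4.9085  r=-1.0285  x^+=4.3860  v^+=4.1128  a^+=0.6539
step 4: x_pred=10.7848  r=-7.6648  x^+=6.8911  v^+=2.8602  a^+=-0.8009
step 5: x_pred=10.1106  r=-9.5306  x^+=5.2690  v^+=-0.9568  a^+=-2.6097
step 6: x_pred=1.3720  r=-6.2320  x^+=-1.7938  v^+=-6.3732  a^+=-3.7925
step 7: x_pred=-14.4329  r=20.1629  x^+=-4.1902  v^+=-5.9795  a^+=0.0343
step 8: x_pred=-12.5278  r=17.9378  x^+=-3.4154  v^+=-0.8576  a^+=3.4388

a_post = 3.4388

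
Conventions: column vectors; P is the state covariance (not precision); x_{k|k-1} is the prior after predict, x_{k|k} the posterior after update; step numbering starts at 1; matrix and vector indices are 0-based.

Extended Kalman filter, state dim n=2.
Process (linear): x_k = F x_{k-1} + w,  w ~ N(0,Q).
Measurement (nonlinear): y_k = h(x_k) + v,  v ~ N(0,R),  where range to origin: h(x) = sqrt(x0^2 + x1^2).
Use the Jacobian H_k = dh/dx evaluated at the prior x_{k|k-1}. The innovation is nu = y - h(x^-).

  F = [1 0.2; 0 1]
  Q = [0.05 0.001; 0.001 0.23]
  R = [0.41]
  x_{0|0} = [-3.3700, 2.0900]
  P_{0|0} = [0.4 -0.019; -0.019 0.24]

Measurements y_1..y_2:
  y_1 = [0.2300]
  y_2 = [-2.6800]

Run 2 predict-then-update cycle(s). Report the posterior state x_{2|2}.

x_post = [-0.1389, -0.3756]

step 1: x^-=[-2.9520, 2.0900]  P^-=[0.4520 0.0300; 0.0300 0.4700]  H_jac=[-0.8162 0.5778]  S=[0.8397]  K=[-0.4187; 0.2943]  nu=[-3.3870]  x^+=[-1.5340, 1.0933]  P^+=[0.3048 0.1335; 0.1335 0.3973]
step 2: x^-=[-1.3153, 1.0933]  P^-=[0.4241 0.2139; 0.2139 0.6273]  H_jac=[-0.7690 0.6392]  S=[0.7068]  K=[-0.2679; 0.3346]  nu=[-4.3904]  x^+=[-0.1389, -0.3756]  P^+=[0.3733 0.2773; 0.2773 0.5482]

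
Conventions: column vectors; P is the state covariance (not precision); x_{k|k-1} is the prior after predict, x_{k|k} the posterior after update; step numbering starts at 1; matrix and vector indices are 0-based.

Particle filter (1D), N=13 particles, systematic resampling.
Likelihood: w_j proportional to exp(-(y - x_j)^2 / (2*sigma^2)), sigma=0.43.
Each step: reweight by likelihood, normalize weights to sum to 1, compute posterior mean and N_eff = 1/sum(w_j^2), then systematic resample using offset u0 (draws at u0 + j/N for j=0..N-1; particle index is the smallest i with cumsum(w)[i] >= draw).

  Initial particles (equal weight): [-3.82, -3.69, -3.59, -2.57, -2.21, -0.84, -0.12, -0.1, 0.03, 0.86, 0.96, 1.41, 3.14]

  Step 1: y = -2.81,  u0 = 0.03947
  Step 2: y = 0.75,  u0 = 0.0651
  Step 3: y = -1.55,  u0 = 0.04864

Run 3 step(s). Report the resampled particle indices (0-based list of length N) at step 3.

step 1: w=[0.0393, 0.0764, 0.1196, 0.5305, 0.2342, 0.0000, 0.0000, 0.0000, 0.0000, 0.0000, 0.0000, 0.0000, 0.0000]  mean=-2.7423  Neff=2.7935  idx=[1, 2, 2, 3, 3, 3, 3, 3, 3, 3, 4, 4, 4]
step 2: w=[0.0000, 0.0000, 0.0000, 0.0007, 0.0007, 0.0007, 0.0007, 0.0007, 0.0007, 0.0007, 0.3316, 0.3316, 0.3316]  mean=-2.2118  Neff=3.0310  idx=[10, 10, 10, 10, 11, 11, 11, 11, 12, 12, 12, 12, 12]
step 3: w=[0.0769, 0.0769, 0.0769, 0.0769, 0.0769, 0.0769, 0.0769, 0.0769, 0.0769, 0.0769, 0.0769, 0.0769, 0.0769]  mean=-2.2100  Neff=13.0000  idx=[0, 1, 2, 3, 4, 5, 6, 7, 8, 9, 10, 11, 12]

resampled_idx = [0, 1, 2, 3, 4, 5, 6, 7, 8, 9, 10, 11, 12]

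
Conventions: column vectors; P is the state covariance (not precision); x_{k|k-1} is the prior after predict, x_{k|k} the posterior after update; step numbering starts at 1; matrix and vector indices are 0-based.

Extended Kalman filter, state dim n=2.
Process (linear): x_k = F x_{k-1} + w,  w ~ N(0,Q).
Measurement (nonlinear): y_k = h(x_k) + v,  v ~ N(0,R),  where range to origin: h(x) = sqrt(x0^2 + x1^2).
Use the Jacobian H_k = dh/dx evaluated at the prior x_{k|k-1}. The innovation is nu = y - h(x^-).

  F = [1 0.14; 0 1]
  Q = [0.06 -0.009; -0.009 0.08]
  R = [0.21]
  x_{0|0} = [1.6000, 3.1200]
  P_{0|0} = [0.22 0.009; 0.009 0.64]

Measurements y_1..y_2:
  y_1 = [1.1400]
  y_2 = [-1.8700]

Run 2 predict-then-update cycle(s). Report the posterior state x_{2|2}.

x_post = [0.0046, -0.1046]

step 1: x^-=[2.0368, 3.1200]  P^-=[0.2951 0.0896; 0.0896 0.7200]  H_jac=[0.5466 0.8374]  S=[0.8850]  K=[0.2670; 0.7365]  nu=[-2.5860]  x^+=[1.3463, 1.2153]  P^+=[0.2320 -0.0845; -0.0845 0.2399]
step 2: x^-=[1.5164, 1.2153]  P^-=[0.2730 -0.0599; -0.0599 0.3199]  H_jac=[0.7803 0.6254]  S=[0.4429]  K=[0.3965; 0.3461]  nu=[-3.8133]  x^+=[0.0046, -0.1046]  P^+=[0.2034 -0.1207; -0.1207 0.2668]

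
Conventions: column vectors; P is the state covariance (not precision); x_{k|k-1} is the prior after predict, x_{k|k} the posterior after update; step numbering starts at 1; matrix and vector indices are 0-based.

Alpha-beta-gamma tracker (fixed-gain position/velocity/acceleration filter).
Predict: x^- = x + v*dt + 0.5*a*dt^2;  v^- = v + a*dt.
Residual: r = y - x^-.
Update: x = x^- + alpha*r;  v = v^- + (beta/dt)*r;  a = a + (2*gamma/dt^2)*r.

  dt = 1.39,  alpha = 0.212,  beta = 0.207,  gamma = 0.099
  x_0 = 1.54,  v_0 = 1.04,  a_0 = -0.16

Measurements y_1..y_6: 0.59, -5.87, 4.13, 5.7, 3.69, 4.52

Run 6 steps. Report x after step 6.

step 1: x_pred=2.8310  r=-2.2410  x^+=2.3559  v^+=0.4839  a^+=-0.3897
step 2: x_pred=2.6521  r=-8.5221  x^+=0.8454  v^+=-1.3269  a^+=-1.2630
step 3: x_pred=-2.2191  r=6.3491  x^+=-0.8731  v^+=-2.1369  a^+=-0.6123
step 4: x_pred=-4.4350  r=10.1350  x^+=-2.2864  v^+=-1.4788  a^+=0.4263
step 5: x_pred=-3.9301  r=7.6201  x^+=-2.3146  v^+=0.2485  a^+=1.2072
step 6: x_pred=-0.8030  r=5.3230  x^+=0.3255  v^+=2.7192  a^+=1.7527

x_post = 0.3255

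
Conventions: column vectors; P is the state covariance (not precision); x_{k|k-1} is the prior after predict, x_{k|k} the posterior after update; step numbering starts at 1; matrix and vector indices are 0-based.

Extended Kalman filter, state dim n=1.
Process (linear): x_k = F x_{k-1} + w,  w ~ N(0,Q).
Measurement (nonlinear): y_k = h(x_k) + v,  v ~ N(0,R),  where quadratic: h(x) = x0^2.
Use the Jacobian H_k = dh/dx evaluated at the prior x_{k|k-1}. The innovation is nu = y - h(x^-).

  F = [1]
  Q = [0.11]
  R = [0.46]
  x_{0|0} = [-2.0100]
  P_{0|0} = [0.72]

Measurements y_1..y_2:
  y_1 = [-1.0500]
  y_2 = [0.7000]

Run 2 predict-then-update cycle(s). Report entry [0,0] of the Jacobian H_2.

H_jac[0,0] = -1.5716

step 1: x^-=[-2.0100]  P^-=[0.8300]  H_jac=[-4.0200]  S=[13.8731]  K=[-0.2405]  nu=[-5.0901]  x^+=[-0.7858]  P^+=[0.0275]
step 2: x^-=[-0.7858]  P^-=[0.1375]  H_jac=[-1.5716]  S=[0.7997]  K=[-0.2703]  nu=[0.0825]  x^+=[-0.8081]  P^+=[0.0791]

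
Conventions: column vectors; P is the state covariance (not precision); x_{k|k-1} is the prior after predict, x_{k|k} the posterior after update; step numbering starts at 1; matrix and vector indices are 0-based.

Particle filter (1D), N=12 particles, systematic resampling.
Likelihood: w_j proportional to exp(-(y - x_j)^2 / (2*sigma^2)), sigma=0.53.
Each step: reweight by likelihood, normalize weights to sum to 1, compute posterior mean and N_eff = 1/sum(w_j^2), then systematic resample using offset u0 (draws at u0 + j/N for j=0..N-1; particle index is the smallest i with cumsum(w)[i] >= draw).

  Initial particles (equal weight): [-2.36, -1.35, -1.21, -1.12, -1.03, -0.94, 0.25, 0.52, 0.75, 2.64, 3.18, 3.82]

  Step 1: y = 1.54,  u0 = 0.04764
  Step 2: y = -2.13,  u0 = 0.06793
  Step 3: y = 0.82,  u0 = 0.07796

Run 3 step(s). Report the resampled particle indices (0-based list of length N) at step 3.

step 1: w=[0.0000, 0.0000, 0.0000, 0.0000, 0.0000, 0.0000, 0.0781, 0.2369, 0.4971, 0.1752, 0.0126, 0.0001]  mean=1.0185  Neff=2.9399  idx=[6, 7, 7, 7, 8, 8, 8, 8, 8, 8, 9, 9]
step 2: w=[0.7558, 0.0674, 0.0674, 0.0674, 0.0070, 0.0070, 0.0070, 0.0070, 0.0070, 0.0070, 0.0000, 0.0000]  mean=0.3256  Neff=1.7088  idx=[0, 0, 0, 0, 0, 0, 0, 0, 0, 1, 3, 7]
step 3: w=[0.0724, 0.0724, 0.0724, 0.0724, 0.0724, 0.0724, 0.0724, 0.0724, 0.0724, 0.1100, 0.1100, 0.1280]  mean=0.3734  Neff=11.3861  idx=[1, 2, 3, 4, 5, 6, 7, 9, 9, 10, 11, 11]

resampled_idx = [1, 2, 3, 4, 5, 6, 7, 9, 9, 10, 11, 11]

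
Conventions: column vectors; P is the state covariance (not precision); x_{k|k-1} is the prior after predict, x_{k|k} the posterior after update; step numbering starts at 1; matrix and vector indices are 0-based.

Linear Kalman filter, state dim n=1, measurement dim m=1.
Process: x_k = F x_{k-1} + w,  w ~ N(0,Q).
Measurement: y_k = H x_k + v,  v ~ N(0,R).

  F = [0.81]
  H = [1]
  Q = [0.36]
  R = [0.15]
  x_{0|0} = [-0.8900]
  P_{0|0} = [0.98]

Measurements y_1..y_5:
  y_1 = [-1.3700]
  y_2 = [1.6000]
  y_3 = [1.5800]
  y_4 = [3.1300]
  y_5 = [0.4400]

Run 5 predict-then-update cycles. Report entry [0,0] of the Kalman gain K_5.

K[0,0] = 0.7428

step 1: x^-=[-0.7209]  P^-=[1.0030]  S=[1.1530]  K=[0.8699]  nu=[-0.6491]  x^+=[-1.2856]  P^+=[0.1305]
step 2: x^-=[-1.0413]  P^-=[0.4456]  S=[0.5956]  K=[0.7482]  nu=[2.6413]  x^+=[0.9348]  P^+=[0.1122]
step 3: x^-=[0.7572]  P^-=[0.4336]  S=[0.5836]  K=[0.7430]  nu=[0.8228]  x^+=[1.3685]  P^+=[0.1114]
step 4: x^-=[1.1085]  P^-=[0.4331]  S=[0.5831]  K=[0.7428]  nu=[2.0215]  x^+=[2.6100]  P^+=[0.1114]
step 5: x^-=[2.1141]  P^-=[0.4331]  S=[0.5831]  K=[0.7428]  nu=[-1.6741]  x^+=[0.8707]  P^+=[0.1114]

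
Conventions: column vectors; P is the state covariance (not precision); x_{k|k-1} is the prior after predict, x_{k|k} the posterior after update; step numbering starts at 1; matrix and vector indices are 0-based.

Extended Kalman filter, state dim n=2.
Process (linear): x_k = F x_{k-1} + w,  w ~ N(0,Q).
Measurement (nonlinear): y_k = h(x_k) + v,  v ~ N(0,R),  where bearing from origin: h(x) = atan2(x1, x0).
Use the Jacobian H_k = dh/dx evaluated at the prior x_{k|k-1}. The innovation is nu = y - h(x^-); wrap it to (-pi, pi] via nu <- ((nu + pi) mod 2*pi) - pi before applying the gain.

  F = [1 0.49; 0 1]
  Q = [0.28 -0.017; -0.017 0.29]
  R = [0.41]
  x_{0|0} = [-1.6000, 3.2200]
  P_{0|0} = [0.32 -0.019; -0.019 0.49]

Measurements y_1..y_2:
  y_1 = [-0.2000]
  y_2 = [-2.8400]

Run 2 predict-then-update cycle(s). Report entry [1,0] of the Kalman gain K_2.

K[1,0] = 0.0964

step 1: x^-=[-0.0222, 3.2200]  P^-=[0.6990 0.2041; 0.2041 0.7800]  H_jac=[-0.3105 -0.0021]  S=[0.4777]  K=[-0.4554; -0.1362]  nu=[-1.7777]  x^+=[0.7873, 3.4621]  P^+=[0.6000 0.1745; 0.1745 0.7711]
step 2: x^-=[2.4837, 3.4621]  P^-=[1.2361 0.5353; 0.5353 1.0611]  H_jac=[-0.1907 0.1368]  S=[0.4469]  K=[-0.3636; 0.0964]  nu=[2.4947]  x^+=[1.5766, 3.7026]  P^+=[1.1770 0.5510; 0.5510 1.0570]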